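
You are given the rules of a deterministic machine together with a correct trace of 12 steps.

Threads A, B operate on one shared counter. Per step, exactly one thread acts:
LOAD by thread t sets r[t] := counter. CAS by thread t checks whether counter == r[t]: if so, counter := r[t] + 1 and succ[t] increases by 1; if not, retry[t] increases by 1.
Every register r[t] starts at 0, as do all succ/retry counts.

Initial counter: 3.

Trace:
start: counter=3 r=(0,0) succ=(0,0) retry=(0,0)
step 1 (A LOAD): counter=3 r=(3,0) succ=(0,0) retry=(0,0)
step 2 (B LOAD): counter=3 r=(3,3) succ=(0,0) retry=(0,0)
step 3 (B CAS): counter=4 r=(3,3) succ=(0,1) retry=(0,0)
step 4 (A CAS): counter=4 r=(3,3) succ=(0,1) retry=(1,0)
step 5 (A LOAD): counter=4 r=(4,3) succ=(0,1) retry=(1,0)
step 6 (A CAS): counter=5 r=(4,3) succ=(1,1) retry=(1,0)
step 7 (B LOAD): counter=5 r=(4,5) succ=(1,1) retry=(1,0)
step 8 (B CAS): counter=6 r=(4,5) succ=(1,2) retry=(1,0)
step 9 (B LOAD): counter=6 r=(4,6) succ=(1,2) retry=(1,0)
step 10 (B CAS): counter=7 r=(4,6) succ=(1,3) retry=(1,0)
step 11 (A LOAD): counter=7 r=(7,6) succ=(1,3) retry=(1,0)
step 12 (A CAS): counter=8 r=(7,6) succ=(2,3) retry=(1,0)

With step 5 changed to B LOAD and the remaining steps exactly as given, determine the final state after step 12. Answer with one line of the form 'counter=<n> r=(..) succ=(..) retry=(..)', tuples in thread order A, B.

(re-executing from step 5 with the substitution; state before step 5: counter=4 r=(3,3) succ=(0,1) retry=(1,0))
step 5 (B LOAD): counter=4 r=(3,4) succ=(0,1) retry=(1,0)
step 6 (A CAS): counter=4 r=(3,4) succ=(0,1) retry=(2,0)
step 7 (B LOAD): counter=4 r=(3,4) succ=(0,1) retry=(2,0)
step 8 (B CAS): counter=5 r=(3,4) succ=(0,2) retry=(2,0)
step 9 (B LOAD): counter=5 r=(3,5) succ=(0,2) retry=(2,0)
step 10 (B CAS): counter=6 r=(3,5) succ=(0,3) retry=(2,0)
step 11 (A LOAD): counter=6 r=(6,5) succ=(0,3) retry=(2,0)
step 12 (A CAS): counter=7 r=(6,5) succ=(1,3) retry=(2,0)

counter=7 r=(6,5) succ=(1,3) retry=(2,0)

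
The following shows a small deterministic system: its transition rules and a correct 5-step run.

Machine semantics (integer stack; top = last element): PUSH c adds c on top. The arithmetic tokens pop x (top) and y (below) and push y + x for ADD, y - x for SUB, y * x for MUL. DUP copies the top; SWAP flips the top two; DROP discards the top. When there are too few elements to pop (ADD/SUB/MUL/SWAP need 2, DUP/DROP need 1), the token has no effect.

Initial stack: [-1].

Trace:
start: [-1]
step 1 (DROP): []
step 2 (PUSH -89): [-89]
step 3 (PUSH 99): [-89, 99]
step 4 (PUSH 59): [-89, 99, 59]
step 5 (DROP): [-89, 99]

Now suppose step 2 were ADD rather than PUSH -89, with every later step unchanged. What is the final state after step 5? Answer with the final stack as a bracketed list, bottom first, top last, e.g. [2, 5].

[99]

(re-executing from step 2 with the substitution; state before step 2: [])
step 2 (ADD): []
step 3 (PUSH 99): [99]
step 4 (PUSH 59): [99, 59]
step 5 (DROP): [99]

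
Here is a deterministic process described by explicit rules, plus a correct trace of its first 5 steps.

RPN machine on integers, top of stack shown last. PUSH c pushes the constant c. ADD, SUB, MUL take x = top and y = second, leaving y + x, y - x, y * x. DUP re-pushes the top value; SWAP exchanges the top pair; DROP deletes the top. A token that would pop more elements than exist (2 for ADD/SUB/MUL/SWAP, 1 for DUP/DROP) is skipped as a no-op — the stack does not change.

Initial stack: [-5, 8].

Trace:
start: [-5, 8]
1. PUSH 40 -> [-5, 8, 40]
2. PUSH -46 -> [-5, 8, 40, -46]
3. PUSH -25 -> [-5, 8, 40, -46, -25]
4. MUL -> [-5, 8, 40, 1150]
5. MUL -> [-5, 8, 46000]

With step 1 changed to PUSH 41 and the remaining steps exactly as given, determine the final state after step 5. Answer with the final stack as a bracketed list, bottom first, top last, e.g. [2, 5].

(re-executing from step 1 with the substitution; state before step 1: [-5, 8])
1. PUSH 41 -> [-5, 8, 41]
2. PUSH -46 -> [-5, 8, 41, -46]
3. PUSH -25 -> [-5, 8, 41, -46, -25]
4. MUL -> [-5, 8, 41, 1150]
5. MUL -> [-5, 8, 47150]

[-5, 8, 47150]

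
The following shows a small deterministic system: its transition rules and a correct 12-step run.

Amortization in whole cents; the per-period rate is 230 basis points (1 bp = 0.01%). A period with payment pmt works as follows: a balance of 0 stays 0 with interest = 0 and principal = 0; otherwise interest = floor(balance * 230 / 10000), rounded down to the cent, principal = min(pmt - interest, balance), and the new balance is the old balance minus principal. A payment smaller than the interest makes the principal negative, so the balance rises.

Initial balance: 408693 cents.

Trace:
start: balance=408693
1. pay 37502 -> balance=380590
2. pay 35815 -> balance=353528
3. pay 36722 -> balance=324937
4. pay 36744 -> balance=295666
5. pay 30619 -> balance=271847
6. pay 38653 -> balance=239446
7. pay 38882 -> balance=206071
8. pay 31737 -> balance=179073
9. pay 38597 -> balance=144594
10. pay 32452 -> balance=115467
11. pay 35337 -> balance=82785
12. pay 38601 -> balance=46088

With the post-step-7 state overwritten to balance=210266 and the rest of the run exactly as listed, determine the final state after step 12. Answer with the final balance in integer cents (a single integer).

state after step 7 := balance=210266
8. pay 31737 -> balance=183365
9. pay 38597 -> balance=148985
10. pay 32452 -> balance=119959
11. pay 35337 -> balance=87381
12. pay 38601 -> balance=50789

50789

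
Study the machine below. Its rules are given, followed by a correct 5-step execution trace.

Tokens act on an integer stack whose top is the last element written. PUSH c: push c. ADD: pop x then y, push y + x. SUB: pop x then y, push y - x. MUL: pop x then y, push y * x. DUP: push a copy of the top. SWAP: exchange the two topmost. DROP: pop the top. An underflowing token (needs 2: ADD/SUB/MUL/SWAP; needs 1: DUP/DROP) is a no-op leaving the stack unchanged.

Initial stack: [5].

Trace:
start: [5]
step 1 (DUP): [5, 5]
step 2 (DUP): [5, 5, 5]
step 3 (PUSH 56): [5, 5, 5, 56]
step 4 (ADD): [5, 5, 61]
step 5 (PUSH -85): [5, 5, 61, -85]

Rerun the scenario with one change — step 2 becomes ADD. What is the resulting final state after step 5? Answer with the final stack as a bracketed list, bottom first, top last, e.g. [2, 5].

[66, -85]

(re-executing from step 2 with the substitution; state before step 2: [5, 5])
step 2 (ADD): [10]
step 3 (PUSH 56): [10, 56]
step 4 (ADD): [66]
step 5 (PUSH -85): [66, -85]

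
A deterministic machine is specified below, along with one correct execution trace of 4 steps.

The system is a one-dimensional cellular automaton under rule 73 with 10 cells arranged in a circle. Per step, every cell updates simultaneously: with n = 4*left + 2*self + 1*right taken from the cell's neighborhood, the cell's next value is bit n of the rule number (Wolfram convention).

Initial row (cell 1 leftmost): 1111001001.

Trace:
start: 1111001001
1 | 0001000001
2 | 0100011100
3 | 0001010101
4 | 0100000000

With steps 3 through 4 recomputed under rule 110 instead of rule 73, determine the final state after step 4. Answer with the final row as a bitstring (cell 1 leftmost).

1101111101

(re-executing steps 3..4 under rule 110; state before step 3: 0100011100)
3 | 1100110100
4 | 1101111101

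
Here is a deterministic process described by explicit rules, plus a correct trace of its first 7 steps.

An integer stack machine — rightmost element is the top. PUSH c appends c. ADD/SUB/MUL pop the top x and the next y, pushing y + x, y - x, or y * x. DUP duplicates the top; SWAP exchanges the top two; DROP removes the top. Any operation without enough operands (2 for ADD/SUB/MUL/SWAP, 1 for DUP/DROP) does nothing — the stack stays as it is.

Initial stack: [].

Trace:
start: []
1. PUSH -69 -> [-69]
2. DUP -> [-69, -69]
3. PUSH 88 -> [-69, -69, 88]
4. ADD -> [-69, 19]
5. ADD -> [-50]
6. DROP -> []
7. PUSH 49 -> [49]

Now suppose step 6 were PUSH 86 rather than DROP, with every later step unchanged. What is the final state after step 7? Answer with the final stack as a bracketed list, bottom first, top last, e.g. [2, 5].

(re-executing from step 6 with the substitution; state before step 6: [-50])
6. PUSH 86 -> [-50, 86]
7. PUSH 49 -> [-50, 86, 49]

[-50, 86, 49]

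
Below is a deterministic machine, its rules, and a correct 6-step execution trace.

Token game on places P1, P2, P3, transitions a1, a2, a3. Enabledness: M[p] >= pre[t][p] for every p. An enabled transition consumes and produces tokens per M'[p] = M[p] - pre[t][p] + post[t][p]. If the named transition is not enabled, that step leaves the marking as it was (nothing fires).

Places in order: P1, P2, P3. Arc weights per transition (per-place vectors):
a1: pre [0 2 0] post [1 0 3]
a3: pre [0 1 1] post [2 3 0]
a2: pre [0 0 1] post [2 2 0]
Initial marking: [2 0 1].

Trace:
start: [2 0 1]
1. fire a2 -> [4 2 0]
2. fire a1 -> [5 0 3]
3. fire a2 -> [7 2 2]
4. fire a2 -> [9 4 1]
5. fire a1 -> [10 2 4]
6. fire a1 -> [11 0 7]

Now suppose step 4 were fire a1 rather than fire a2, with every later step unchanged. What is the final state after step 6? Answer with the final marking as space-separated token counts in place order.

(re-executing from step 4 with the substitution; state before step 4: [7 2 2])
4. fire a1 -> [8 0 5]
5. fire a1 -> [8 0 5]
6. fire a1 -> [8 0 5]

8 0 5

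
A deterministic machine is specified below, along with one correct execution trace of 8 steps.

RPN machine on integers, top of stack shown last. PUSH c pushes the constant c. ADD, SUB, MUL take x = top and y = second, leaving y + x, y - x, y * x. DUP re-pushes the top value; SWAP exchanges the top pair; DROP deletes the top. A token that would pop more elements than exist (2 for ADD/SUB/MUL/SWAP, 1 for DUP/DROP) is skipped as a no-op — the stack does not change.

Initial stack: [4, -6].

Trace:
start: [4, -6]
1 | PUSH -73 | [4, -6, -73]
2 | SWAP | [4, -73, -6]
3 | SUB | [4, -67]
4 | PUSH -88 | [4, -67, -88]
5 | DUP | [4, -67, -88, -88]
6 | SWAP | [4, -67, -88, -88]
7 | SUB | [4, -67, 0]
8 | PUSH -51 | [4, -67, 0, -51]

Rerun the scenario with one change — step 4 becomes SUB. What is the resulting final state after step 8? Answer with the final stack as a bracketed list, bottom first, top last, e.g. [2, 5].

(re-executing from step 4 with the substitution; state before step 4: [4, -67])
4 | SUB | [71]
5 | DUP | [71, 71]
6 | SWAP | [71, 71]
7 | SUB | [0]
8 | PUSH -51 | [0, -51]

[0, -51]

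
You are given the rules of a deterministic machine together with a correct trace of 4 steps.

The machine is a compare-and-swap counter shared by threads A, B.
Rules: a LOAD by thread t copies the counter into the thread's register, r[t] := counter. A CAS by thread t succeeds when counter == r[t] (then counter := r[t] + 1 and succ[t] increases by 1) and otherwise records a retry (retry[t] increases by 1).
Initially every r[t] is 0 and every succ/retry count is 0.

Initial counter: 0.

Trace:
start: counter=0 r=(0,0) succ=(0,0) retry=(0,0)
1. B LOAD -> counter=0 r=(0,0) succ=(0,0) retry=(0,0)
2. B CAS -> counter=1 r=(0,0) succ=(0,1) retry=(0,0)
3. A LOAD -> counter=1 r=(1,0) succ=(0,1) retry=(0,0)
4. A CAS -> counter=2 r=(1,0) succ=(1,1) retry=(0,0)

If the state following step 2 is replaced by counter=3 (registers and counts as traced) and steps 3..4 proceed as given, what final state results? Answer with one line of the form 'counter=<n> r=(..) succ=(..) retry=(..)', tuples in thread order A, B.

state after step 2 := counter=3 r=(0,0) succ=(0,1) retry=(0,0)
3. A LOAD -> counter=3 r=(3,0) succ=(0,1) retry=(0,0)
4. A CAS -> counter=4 r=(3,0) succ=(1,1) retry=(0,0)

counter=4 r=(3,0) succ=(1,1) retry=(0,0)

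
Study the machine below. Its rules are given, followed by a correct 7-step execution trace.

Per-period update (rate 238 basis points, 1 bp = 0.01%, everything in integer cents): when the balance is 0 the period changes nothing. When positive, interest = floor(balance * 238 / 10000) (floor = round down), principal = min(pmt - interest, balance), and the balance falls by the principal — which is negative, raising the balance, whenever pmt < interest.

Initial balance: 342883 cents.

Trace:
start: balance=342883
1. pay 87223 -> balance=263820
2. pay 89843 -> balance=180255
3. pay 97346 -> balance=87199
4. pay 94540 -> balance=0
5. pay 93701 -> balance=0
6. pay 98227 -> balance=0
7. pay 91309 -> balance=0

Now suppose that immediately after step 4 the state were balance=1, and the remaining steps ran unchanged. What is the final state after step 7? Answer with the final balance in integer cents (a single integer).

0

state after step 4 := balance=1
5. pay 93701 -> balance=0
6. pay 98227 -> balance=0
7. pay 91309 -> balance=0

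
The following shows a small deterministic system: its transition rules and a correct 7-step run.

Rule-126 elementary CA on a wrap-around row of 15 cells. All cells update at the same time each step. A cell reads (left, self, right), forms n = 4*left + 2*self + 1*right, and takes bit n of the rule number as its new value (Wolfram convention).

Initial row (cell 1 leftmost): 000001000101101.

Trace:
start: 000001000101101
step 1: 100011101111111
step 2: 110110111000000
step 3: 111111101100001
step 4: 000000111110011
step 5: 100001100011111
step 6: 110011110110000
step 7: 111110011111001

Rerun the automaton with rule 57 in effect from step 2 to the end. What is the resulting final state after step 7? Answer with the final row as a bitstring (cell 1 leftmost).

100101101101100

(re-executing steps 2..7 under rule 57; state before step 2: 100011101111111)
step 2: 011010011000000
step 3: 010101010111111
step 4: 101010101100000
step 5: 010101011011110
step 6: 001010110110001
step 7: 100101101101100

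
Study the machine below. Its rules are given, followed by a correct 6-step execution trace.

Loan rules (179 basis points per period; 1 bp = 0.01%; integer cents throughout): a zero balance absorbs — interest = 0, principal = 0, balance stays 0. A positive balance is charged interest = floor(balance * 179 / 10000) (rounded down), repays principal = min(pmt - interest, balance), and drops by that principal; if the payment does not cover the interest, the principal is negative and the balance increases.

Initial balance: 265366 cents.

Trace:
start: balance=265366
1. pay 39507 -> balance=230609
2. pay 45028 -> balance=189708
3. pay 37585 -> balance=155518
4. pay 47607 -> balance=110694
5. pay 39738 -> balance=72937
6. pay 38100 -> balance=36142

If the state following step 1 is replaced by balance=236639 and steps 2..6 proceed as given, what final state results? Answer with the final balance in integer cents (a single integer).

42732

state after step 1 := balance=236639
2. pay 45028 -> balance=195846
3. pay 37585 -> balance=161766
4. pay 47607 -> balance=117054
5. pay 39738 -> balance=79411
6. pay 38100 -> balance=42732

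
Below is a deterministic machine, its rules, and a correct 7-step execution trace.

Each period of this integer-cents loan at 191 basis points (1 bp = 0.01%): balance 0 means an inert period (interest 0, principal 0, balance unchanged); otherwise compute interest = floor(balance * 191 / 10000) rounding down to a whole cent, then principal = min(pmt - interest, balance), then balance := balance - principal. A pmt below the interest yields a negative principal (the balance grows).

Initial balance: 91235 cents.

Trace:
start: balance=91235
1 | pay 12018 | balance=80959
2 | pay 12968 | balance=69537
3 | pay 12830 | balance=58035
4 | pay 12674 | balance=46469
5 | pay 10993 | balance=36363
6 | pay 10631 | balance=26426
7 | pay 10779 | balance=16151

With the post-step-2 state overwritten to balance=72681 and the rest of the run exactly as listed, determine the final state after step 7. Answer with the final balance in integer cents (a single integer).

state after step 2 := balance=72681
3 | pay 12830 | balance=61239
4 | pay 12674 | balance=49734
5 | pay 10993 | balance=39690
6 | pay 10631 | balance=29817
7 | pay 10779 | balance=19607

19607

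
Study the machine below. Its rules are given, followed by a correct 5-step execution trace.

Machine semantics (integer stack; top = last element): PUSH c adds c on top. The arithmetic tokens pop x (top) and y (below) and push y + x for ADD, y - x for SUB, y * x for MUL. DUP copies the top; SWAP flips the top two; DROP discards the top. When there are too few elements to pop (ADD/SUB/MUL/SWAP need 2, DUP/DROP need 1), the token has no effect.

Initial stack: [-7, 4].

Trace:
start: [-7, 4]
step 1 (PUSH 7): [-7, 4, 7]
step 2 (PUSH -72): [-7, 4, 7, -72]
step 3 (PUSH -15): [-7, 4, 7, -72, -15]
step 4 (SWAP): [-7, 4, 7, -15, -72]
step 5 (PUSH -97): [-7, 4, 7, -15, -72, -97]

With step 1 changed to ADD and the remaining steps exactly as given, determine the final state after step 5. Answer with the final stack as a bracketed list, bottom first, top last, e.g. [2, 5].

(re-executing from step 1 with the substitution; state before step 1: [-7, 4])
step 1 (ADD): [-3]
step 2 (PUSH -72): [-3, -72]
step 3 (PUSH -15): [-3, -72, -15]
step 4 (SWAP): [-3, -15, -72]
step 5 (PUSH -97): [-3, -15, -72, -97]

[-3, -15, -72, -97]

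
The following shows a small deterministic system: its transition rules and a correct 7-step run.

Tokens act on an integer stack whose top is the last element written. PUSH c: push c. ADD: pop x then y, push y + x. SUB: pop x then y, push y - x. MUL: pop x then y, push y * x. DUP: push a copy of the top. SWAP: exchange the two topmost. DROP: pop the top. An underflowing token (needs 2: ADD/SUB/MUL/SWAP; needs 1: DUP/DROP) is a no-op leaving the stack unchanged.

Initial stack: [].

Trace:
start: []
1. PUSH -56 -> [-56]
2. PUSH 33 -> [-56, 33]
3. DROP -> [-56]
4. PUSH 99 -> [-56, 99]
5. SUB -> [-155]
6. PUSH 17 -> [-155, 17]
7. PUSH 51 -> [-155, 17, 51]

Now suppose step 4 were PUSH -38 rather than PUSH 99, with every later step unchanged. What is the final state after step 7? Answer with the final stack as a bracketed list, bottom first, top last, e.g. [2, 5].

[-18, 17, 51]

(re-executing from step 4 with the substitution; state before step 4: [-56])
4. PUSH -38 -> [-56, -38]
5. SUB -> [-18]
6. PUSH 17 -> [-18, 17]
7. PUSH 51 -> [-18, 17, 51]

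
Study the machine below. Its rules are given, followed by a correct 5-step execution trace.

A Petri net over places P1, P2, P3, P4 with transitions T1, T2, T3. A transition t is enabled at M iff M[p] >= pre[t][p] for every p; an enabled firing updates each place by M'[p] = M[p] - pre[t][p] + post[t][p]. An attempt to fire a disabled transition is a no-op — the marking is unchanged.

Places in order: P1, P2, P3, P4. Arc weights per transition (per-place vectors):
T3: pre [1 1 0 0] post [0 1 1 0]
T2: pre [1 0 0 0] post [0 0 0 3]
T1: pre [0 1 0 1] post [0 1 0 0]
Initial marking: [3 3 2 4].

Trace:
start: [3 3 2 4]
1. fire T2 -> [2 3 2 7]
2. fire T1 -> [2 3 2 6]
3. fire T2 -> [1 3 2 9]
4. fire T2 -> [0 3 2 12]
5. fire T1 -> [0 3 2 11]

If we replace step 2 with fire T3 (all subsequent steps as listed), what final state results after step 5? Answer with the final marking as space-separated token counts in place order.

(re-executing from step 2 with the substitution; state before step 2: [2 3 2 7])
2. fire T3 -> [1 3 3 7]
3. fire T2 -> [0 3 3 10]
4. fire T2 -> [0 3 3 10]
5. fire T1 -> [0 3 3 9]

0 3 3 9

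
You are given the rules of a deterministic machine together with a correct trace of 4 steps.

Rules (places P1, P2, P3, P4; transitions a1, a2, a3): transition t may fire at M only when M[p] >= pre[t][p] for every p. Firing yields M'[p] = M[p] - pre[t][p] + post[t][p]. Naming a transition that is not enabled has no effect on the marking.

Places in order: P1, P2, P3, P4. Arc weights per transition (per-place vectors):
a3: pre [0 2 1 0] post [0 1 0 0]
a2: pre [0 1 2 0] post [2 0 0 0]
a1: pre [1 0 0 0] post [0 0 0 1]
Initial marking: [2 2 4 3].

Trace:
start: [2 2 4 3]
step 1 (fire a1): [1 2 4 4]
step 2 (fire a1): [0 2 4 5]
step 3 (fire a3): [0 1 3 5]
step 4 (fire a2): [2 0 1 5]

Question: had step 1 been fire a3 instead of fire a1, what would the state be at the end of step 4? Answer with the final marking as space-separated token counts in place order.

(re-executing from step 1 with the substitution; state before step 1: [2 2 4 3])
step 1 (fire a3): [2 1 3 3]
step 2 (fire a1): [1 1 3 4]
step 3 (fire a3): [1 1 3 4]
step 4 (fire a2): [3 0 1 4]

3 0 1 4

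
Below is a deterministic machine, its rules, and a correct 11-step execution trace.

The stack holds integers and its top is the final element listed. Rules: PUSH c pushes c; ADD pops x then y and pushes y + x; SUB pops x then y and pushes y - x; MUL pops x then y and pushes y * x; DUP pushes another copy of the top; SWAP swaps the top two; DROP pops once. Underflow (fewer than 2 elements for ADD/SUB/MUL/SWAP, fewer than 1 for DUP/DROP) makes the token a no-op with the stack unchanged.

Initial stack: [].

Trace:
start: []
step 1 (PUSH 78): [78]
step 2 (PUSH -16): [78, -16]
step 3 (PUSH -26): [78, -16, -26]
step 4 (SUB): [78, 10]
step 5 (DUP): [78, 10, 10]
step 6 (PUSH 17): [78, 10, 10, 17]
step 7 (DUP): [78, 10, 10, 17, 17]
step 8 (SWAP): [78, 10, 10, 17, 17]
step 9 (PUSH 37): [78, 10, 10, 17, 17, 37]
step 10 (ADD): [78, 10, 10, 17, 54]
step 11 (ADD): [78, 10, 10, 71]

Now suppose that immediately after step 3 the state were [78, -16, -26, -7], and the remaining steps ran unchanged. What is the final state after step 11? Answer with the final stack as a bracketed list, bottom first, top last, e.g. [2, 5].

[78, -16, -19, -19, 71]

state after step 3 := [78, -16, -26, -7]
step 4 (SUB): [78, -16, -19]
step 5 (DUP): [78, -16, -19, -19]
step 6 (PUSH 17): [78, -16, -19, -19, 17]
step 7 (DUP): [78, -16, -19, -19, 17, 17]
step 8 (SWAP): [78, -16, -19, -19, 17, 17]
step 9 (PUSH 37): [78, -16, -19, -19, 17, 17, 37]
step 10 (ADD): [78, -16, -19, -19, 17, 54]
step 11 (ADD): [78, -16, -19, -19, 71]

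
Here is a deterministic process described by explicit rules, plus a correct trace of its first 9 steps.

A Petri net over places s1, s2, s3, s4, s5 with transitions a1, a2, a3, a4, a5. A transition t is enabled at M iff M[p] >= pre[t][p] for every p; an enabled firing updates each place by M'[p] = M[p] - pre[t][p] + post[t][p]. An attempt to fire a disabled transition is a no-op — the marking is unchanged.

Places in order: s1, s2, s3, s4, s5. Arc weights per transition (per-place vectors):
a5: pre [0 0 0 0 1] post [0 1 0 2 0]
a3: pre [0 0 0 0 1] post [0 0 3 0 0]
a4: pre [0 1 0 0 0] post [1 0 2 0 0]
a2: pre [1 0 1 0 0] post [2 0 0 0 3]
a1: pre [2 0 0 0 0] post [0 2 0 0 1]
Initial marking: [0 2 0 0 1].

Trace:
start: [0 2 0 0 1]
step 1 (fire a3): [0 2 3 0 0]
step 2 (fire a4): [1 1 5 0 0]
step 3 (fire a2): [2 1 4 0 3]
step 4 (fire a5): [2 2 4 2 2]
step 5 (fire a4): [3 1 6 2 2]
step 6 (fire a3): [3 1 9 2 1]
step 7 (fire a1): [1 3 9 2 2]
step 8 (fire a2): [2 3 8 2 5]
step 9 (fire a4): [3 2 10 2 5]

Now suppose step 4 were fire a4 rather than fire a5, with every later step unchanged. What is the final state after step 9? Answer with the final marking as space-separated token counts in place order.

3 1 10 0 6

(re-executing from step 4 with the substitution; state before step 4: [2 1 4 0 3])
step 4 (fire a4): [3 0 6 0 3]
step 5 (fire a4): [3 0 6 0 3]
step 6 (fire a3): [3 0 9 0 2]
step 7 (fire a1): [1 2 9 0 3]
step 8 (fire a2): [2 2 8 0 6]
step 9 (fire a4): [3 1 10 0 6]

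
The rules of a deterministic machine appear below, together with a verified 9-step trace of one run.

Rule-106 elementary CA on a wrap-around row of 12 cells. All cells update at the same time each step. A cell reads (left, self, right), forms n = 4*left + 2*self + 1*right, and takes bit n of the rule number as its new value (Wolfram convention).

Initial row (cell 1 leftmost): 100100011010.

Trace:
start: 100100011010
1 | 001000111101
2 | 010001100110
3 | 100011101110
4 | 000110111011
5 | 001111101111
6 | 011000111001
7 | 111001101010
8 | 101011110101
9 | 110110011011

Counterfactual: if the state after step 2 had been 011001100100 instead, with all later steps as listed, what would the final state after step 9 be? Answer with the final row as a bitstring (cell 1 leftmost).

state after step 2 := 011001100100
3 | 111011101000
4 | 101110110001
5 | 111011110011
6 | 001110010110
7 | 011010101110
8 | 111101011010
9 | 100110111101

100110111101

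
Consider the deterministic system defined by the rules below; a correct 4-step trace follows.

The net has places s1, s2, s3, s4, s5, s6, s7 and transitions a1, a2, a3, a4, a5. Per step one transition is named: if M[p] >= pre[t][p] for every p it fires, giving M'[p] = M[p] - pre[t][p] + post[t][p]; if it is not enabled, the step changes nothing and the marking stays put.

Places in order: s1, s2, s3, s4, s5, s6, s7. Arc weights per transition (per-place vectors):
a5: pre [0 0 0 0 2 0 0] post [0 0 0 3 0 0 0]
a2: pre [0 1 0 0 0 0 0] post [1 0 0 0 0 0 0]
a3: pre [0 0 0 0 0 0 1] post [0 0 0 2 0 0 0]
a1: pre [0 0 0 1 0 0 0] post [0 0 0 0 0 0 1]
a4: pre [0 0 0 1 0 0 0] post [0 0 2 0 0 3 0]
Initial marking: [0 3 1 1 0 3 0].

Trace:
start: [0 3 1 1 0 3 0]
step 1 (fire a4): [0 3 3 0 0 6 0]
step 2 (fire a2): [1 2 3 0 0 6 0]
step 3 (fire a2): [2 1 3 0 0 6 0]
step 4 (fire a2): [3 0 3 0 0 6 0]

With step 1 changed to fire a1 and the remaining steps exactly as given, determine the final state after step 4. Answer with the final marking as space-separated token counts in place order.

(re-executing from step 1 with the substitution; state before step 1: [0 3 1 1 0 3 0])
step 1 (fire a1): [0 3 1 0 0 3 1]
step 2 (fire a2): [1 2 1 0 0 3 1]
step 3 (fire a2): [2 1 1 0 0 3 1]
step 4 (fire a2): [3 0 1 0 0 3 1]

3 0 1 0 0 3 1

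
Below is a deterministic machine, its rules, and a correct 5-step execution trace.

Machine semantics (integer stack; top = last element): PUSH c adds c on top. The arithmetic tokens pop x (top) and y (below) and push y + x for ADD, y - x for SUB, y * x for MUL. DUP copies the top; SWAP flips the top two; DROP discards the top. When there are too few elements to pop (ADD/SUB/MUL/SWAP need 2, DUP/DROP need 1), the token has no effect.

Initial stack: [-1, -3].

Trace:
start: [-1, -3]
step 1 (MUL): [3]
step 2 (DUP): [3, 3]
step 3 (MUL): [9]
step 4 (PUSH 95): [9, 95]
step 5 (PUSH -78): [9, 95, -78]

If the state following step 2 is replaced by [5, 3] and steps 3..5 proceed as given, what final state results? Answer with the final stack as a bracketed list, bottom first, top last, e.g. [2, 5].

[15, 95, -78]

state after step 2 := [5, 3]
step 3 (MUL): [15]
step 4 (PUSH 95): [15, 95]
step 5 (PUSH -78): [15, 95, -78]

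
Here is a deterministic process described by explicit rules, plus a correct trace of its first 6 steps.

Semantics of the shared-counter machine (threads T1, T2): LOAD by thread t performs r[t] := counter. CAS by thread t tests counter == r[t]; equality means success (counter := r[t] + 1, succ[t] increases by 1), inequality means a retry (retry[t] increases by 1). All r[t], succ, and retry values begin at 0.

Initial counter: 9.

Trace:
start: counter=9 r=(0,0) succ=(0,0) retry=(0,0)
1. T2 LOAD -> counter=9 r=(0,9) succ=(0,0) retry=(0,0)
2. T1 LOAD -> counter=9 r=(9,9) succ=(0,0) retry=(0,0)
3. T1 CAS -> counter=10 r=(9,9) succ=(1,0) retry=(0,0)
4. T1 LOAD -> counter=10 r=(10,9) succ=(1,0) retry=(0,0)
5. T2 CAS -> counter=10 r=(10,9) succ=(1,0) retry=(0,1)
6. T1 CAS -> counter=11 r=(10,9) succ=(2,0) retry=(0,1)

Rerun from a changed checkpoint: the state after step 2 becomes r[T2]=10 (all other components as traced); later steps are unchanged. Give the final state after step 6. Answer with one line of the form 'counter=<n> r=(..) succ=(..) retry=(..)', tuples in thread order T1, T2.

state after step 2 := counter=9 r=(9,10) succ=(0,0) retry=(0,0)
3. T1 CAS -> counter=10 r=(9,10) succ=(1,0) retry=(0,0)
4. T1 LOAD -> counter=10 r=(10,10) succ=(1,0) retry=(0,0)
5. T2 CAS -> counter=11 r=(10,10) succ=(1,1) retry=(0,0)
6. T1 CAS -> counter=11 r=(10,10) succ=(1,1) retry=(1,0)

counter=11 r=(10,10) succ=(1,1) retry=(1,0)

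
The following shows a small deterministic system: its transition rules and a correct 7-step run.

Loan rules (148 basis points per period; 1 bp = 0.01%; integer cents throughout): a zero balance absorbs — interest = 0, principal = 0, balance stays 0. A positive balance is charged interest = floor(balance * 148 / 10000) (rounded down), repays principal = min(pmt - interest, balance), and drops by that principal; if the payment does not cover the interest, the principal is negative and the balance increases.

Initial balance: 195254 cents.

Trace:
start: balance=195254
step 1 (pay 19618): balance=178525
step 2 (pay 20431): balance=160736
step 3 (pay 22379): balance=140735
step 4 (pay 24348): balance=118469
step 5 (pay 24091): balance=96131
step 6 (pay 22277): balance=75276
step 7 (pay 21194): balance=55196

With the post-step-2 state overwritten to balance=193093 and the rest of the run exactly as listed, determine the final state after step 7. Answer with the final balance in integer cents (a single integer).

state after step 2 := balance=193093
step 3 (pay 22379): balance=173571
step 4 (pay 24348): balance=151791
step 5 (pay 24091): balance=129946
step 6 (pay 22277): balance=109592
step 7 (pay 21194): balance=90019

90019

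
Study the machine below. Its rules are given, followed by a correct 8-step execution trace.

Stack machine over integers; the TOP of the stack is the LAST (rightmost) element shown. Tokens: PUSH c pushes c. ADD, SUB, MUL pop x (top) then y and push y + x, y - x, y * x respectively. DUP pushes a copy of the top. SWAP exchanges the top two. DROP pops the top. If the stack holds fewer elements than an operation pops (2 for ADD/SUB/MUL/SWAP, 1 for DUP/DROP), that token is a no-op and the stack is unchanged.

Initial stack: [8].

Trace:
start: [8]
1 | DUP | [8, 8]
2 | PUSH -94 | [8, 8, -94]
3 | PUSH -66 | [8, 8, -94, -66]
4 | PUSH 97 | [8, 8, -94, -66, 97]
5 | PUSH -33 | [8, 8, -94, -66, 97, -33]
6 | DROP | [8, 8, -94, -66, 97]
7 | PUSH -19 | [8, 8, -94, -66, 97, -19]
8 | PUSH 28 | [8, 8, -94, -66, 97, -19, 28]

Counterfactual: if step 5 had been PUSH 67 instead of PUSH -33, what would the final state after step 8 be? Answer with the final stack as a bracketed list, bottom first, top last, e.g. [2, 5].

[8, 8, -94, -66, 97, -19, 28]

(re-executing from step 5 with the substitution; state before step 5: [8, 8, -94, -66, 97])
5 | PUSH 67 | [8, 8, -94, -66, 97, 67]
6 | DROP | [8, 8, -94, -66, 97]
7 | PUSH -19 | [8, 8, -94, -66, 97, -19]
8 | PUSH 28 | [8, 8, -94, -66, 97, -19, 28]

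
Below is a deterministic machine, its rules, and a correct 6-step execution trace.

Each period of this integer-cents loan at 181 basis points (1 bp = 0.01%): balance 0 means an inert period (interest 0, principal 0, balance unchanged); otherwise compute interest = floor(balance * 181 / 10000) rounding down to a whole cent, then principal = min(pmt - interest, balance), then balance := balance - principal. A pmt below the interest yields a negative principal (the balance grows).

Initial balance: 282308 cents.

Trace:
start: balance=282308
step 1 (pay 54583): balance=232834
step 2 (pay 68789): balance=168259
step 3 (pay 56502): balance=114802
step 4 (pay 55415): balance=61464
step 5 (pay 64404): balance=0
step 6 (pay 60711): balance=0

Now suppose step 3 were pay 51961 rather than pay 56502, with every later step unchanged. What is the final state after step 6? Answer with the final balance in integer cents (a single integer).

0

(re-executing from step 3 with the substitution; state before step 3: balance=168259)
step 3 (pay 51961): balance=119343
step 4 (pay 55415): balance=66088
step 5 (pay 64404): balance=2880
step 6 (pay 60711): balance=0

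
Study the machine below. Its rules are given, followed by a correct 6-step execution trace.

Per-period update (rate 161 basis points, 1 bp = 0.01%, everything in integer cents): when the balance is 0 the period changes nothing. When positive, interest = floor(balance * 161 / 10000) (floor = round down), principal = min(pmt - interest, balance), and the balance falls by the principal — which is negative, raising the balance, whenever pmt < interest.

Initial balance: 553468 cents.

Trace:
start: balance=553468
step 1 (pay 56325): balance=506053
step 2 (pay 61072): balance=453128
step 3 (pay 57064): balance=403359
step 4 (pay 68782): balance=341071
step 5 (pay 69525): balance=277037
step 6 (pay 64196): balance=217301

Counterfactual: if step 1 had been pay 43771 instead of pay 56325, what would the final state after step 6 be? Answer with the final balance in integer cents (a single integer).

(re-executing from step 1 with the substitution; state before step 1: balance=553468)
step 1 (pay 43771): balance=518607
step 2 (pay 61072): balance=465884
step 3 (pay 57064): balance=416320
step 4 (pay 68782): balance=354240
step 5 (pay 69525): balance=290418
step 6 (pay 64196): balance=230897

230897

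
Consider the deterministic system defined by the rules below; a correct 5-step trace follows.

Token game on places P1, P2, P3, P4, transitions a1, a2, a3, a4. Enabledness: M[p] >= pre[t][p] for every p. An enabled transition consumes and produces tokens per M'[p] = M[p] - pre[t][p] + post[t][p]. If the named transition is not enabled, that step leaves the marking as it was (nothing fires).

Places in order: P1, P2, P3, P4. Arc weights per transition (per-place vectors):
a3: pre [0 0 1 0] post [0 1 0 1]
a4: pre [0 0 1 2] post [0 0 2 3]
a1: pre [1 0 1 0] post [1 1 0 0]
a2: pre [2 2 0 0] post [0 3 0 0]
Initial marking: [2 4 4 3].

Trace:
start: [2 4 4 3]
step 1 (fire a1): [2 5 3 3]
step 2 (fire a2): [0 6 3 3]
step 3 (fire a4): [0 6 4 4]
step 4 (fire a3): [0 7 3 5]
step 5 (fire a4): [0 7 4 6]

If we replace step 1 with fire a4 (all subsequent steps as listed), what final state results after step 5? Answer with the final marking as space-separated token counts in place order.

(re-executing from step 1 with the substitution; state before step 1: [2 4 4 3])
step 1 (fire a4): [2 4 5 4]
step 2 (fire a2): [0 5 5 4]
step 3 (fire a4): [0 5 6 5]
step 4 (fire a3): [0 6 5 6]
step 5 (fire a4): [0 6 6 7]

0 6 6 7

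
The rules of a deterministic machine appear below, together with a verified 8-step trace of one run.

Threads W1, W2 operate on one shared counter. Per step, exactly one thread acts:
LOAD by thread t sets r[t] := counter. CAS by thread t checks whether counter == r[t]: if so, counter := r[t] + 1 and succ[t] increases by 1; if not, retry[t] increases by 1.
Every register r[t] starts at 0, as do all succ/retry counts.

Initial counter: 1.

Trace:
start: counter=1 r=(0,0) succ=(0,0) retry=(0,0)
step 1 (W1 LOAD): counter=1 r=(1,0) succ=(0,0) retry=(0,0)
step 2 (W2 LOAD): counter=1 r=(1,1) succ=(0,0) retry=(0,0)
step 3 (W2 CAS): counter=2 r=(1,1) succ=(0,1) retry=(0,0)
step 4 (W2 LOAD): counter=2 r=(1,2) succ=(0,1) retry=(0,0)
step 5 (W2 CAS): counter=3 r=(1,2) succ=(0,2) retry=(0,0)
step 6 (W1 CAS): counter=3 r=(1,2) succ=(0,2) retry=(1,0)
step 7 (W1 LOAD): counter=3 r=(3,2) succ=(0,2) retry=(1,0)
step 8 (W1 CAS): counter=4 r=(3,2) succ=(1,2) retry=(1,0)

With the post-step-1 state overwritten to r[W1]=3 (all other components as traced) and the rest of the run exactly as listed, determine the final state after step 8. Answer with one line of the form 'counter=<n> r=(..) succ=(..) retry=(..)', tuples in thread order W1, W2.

state after step 1 := counter=1 r=(3,0) succ=(0,0) retry=(0,0)
step 2 (W2 LOAD): counter=1 r=(3,1) succ=(0,0) retry=(0,0)
step 3 (W2 CAS): counter=2 r=(3,1) succ=(0,1) retry=(0,0)
step 4 (W2 LOAD): counter=2 r=(3,2) succ=(0,1) retry=(0,0)
step 5 (W2 CAS): counter=3 r=(3,2) succ=(0,2) retry=(0,0)
step 6 (W1 CAS): counter=4 r=(3,2) succ=(1,2) retry=(0,0)
step 7 (W1 LOAD): counter=4 r=(4,2) succ=(1,2) retry=(0,0)
step 8 (W1 CAS): counter=5 r=(4,2) succ=(2,2) retry=(0,0)

counter=5 r=(4,2) succ=(2,2) retry=(0,0)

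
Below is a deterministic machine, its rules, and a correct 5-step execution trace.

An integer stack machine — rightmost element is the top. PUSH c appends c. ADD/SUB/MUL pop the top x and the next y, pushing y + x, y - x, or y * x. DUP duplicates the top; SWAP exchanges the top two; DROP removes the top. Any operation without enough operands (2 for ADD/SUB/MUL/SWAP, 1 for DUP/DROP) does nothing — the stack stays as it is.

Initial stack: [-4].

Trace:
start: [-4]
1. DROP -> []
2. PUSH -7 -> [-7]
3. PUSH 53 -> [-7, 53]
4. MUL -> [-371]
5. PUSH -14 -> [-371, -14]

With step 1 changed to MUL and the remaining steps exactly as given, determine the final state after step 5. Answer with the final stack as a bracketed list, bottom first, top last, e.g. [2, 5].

[-4, -371, -14]

(re-executing from step 1 with the substitution; state before step 1: [-4])
1. MUL -> [-4]
2. PUSH -7 -> [-4, -7]
3. PUSH 53 -> [-4, -7, 53]
4. MUL -> [-4, -371]
5. PUSH -14 -> [-4, -371, -14]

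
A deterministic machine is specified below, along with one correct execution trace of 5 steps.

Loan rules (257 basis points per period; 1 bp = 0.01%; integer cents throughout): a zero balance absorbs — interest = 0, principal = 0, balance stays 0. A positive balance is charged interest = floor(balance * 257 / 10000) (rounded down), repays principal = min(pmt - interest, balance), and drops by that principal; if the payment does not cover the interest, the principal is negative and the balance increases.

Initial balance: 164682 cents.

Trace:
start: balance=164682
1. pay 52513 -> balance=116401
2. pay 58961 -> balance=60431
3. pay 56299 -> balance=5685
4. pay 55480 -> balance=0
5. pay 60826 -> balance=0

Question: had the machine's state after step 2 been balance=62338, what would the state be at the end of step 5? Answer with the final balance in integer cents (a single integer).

state after step 2 := balance=62338
3. pay 56299 -> balance=7641
4. pay 55480 -> balance=0
5. pay 60826 -> balance=0

0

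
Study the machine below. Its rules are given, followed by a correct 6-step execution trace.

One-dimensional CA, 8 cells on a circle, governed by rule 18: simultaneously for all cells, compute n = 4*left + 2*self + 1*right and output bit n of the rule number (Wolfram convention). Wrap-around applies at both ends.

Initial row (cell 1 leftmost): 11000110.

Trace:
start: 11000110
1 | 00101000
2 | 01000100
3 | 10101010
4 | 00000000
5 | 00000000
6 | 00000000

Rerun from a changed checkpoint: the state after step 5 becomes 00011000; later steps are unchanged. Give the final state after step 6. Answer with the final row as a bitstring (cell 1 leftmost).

00100100

state after step 5 := 00011000
6 | 00100100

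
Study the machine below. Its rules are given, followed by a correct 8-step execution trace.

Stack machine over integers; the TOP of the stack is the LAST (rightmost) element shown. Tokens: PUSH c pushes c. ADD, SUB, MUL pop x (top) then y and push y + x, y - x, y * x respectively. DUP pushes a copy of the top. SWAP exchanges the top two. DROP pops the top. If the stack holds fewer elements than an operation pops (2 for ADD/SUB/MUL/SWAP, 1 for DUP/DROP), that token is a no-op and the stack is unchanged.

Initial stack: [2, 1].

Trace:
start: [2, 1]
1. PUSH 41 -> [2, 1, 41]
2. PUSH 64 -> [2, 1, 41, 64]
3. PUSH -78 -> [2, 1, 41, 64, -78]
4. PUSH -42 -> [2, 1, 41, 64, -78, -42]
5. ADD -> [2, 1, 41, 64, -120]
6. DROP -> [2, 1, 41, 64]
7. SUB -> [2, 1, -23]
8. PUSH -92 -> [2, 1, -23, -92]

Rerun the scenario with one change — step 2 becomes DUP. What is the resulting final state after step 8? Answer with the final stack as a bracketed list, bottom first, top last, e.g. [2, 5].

(re-executing from step 2 with the substitution; state before step 2: [2, 1, 41])
2. DUP -> [2, 1, 41, 41]
3. PUSH -78 -> [2, 1, 41, 41, -78]
4. PUSH -42 -> [2, 1, 41, 41, -78, -42]
5. ADD -> [2, 1, 41, 41, -120]
6. DROP -> [2, 1, 41, 41]
7. SUB -> [2, 1, 0]
8. PUSH -92 -> [2, 1, 0, -92]

[2, 1, 0, -92]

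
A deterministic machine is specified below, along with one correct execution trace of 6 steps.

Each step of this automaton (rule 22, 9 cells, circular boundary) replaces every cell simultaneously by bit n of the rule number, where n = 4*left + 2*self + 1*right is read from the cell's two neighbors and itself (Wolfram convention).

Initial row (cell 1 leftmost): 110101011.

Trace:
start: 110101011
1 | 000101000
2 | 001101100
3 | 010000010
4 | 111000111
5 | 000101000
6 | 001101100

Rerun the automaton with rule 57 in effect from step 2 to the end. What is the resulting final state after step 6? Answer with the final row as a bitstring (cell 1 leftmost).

(re-executing steps 2..6 under rule 57; state before step 2: 000101000)
2 | 110010111
3 | 001001100
4 | 100101011
5 | 010010110
6 | 001001101

001001101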